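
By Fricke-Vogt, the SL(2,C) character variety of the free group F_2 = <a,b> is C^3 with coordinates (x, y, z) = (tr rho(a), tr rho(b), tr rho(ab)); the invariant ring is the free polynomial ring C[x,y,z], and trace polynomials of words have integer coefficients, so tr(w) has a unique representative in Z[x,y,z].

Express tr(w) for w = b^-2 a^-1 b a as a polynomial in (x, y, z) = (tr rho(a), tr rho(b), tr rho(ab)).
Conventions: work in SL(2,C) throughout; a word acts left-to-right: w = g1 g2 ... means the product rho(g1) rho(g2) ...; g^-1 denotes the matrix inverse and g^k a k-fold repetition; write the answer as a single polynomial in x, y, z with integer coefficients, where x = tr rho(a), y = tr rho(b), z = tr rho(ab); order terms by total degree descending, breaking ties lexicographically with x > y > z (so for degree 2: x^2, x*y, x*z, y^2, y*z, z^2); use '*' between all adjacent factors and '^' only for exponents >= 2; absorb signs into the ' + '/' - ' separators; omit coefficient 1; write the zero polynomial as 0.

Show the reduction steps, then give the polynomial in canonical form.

-x*y^2*z + x^2*y + y^3 + y*z^2 - 3*y

trace(b a b) = trace(b)*trace(a b) - trace(a)  (reduce the b square) = y*z - x
so trace(b a b a) = trace(b a)*trace(b a) - trace(1)  (split on b) = z^2 - 2
reduce: trace(a^-1 b a b) = trace(b a b)*trace(a) - trace(b a b a)  (eliminate a^-1) = x*y*z - x^2 - z^2 + 2
trace(b^-1 a^-1 b a) = trace(a^-1 b a)*trace(b) - trace(a^-1 b a b)  (eliminate b^-1) = -x*y*z + x^2 + y^2 + z^2 - 2
reduce: trace(b^-2 a^-1 b a) = trace(b^-1 a^-1 b a)*trace(b) - trace(b^-1 a^-1 b a b)  (eliminate b^-1) = -x*y^2*z + x^2*y + y^3 + y*z^2 - 3*y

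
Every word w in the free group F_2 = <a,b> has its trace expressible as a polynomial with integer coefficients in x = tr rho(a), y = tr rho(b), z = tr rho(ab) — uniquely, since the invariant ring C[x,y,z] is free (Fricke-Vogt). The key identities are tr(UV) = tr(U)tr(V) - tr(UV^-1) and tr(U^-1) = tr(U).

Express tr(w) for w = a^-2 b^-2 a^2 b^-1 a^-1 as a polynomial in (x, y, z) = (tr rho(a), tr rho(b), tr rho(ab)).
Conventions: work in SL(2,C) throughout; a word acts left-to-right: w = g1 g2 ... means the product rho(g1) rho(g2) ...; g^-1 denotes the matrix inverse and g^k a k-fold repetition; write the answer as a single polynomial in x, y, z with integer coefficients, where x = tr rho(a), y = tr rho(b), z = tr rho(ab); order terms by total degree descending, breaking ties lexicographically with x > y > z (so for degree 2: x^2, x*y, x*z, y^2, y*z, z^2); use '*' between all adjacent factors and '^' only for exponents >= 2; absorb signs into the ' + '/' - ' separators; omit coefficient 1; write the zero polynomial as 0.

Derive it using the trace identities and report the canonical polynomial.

x^4*y^2*z - x^5*y - x^3*y^3 - x^3*y*z^2 - x^2*y^2*z + 5*x^3*y + x*y^3 + x*y*z^2 + y^2*z - 5*x*y - z

tr(b^-1) = tr(b) = y
tr(b^-1 a) = tr(a) tr(b) - tr(a b)  (eliminate b^-1) = x*y - z
so tr(b^-1 a^-1) = tr(b^-1) tr(a) - tr(b^-1 a)  (eliminate a^-1) = z
reduce: tr(a^2) = tr(a) tr(a) - tr(1)  (reduce the a square) = x^2 - 2
reduce: tr(b a^2) = tr(a) tr(b a) - tr(b)  (reduce the a square) = x*z - y
so tr(a b a^2) = tr(a) tr(b a^2) - tr(b a)  (reduce the a square) = x^2*z - x*y - z
tr(b a b a) = tr(b a) tr(b a) - tr(1)  (split on b) = z^2 - 2
reduce: tr(b a b) = tr(b) tr(a b) - tr(a)  (reduce the b square) = y*z - x
tr(a b a^2 b) = tr(a) tr(b a b a) - tr(b a b)  (reduce the a square) = x*z^2 - y*z - x
so tr(b a^2 b^-1 a) = tr(a b a^2) tr(b) - tr(a b a^2 b)  (eliminate b^-1) = x^2*y*z - x*y^2 - x*z^2 + x
reduce: tr(a^-1 b a^2 b^-1) = tr(b a^2 b^-1) tr(a) - tr(b a^2 b^-1 a)  (eliminate a^-1) = -x^2*y*z + x^3 + x*y^2 + x*z^2 - 3*x
tr(a^-2 b a^2 b^-1) = tr(a^-1 b a^2 b^-1) tr(a) - tr(a^-1 b a^2 b^-1 a)  (eliminate a^-1) = -x^3*y*z + x^4 + x^2*y^2 + x^2*z^2 - 4*x^2 + 2
reduce: tr(a^2 b^-1 a^-3 b) = tr(a^-2 b a^2 b^-1) tr(a) - tr(a^-2 b a^2 b^-1 a)  (eliminate a^-1) = -x^4*y*z + x^5 + x^3*y^2 + x^3*z^2 + x^2*y*z - 5*x^3 - x*y^2 - x*z^2 + 5*x
so tr(b^-1 a^2 b^-1 a^-3) = tr(a^2 b^-1 a^-3) tr(b) - tr(a^2 b^-1 a^-3 b)  (eliminate b^-1) = x^4*y*z - x^5 - x^3*y^2 - x^3*z^2 - x^2*y*z + 5*x^3 + x*y^2 + x*z^2 + y*z - 5*x
tr(a^-2 b^-2 a^2 b^-1 a^-1) = tr(b^-1 a^2 b^-1 a^-3) tr(b) - tr(b^-1 a^2 b^-1 a^-3 b)  (eliminate b^-1) = x^4*y^2*z - x^5*y - x^3*y^3 - x^3*y*z^2 - x^2*y^2*z + 5*x^3*y + x*y^3 + x*y*z^2 + y^2*z - 5*x*y - z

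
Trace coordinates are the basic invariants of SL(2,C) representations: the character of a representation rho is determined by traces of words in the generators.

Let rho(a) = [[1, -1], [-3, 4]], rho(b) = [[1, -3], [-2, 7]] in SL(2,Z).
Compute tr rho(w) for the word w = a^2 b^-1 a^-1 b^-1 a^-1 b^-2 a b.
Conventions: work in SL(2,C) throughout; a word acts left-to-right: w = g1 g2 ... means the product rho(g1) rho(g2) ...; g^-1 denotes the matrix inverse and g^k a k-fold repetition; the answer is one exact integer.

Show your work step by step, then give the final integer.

-5440040

rho(a) = [[1, -1], [-3, 4]]
... * rho(a) = [[1, -1], [-3, 4]]  ->  [[4, -5], [-15, 19]]
... * rho(b^-1) = [[7, 3], [2, 1]]  ->  [[18, 7], [-67, -26]]
... * rho(a^-1) = [[4, 1], [3, 1]]  ->  [[93, 25], [-346, -93]]
... * rho(b^-1) = [[7, 3], [2, 1]]  ->  [[701, 304], [-2608, -1131]]
... * rho(a^-1) = [[4, 1], [3, 1]]  ->  [[3716, 1005], [-13825, -3739]]
... * rho(b^-1) = [[7, 3], [2, 1]]  ->  [[28022, 12153], [-104253, -45214]]
... * rho(b^-1) = [[7, 3], [2, 1]]  ->  [[220460, 96219], [-820199, -357973]]
... * rho(a) = [[1, -1], [-3, 4]]  ->  [[-68197, 164416], [253720, -611693]]
... * rho(b) = [[1, -3], [-2, 7]]  ->  [[-397029, 1355503], [1477106, -5043011]]
tr = -397029 + -5043011 = -5440040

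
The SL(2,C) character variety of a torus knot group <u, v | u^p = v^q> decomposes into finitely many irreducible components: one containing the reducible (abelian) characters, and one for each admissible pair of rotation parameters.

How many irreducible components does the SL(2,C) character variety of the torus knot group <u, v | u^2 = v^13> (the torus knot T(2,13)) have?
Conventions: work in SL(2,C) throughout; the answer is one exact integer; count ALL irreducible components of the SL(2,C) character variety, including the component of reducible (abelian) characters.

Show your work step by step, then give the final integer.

7

For T(2,13): irreducibility forces the central element u^2 = v^13 to one of +I, -I.
This locks tr(u) to 2*cos(pi*alpha/2), alpha in 1..1, and tr(v) to 2*cos(pi*beta/13), beta in 1..12, on each component of irreducible characters.
Consistency of u^2 = (-1)^alpha I with v^13 = (-1)^beta I forces alpha = beta (mod 2).
count pairs: odd alpha (1 choices) x odd beta (6), plus even alpha (0) x even beta (6): 1*6 + 0*6 = 6.
Total: 6 irreducible-character components + 1 reducible (abelian) component = 7.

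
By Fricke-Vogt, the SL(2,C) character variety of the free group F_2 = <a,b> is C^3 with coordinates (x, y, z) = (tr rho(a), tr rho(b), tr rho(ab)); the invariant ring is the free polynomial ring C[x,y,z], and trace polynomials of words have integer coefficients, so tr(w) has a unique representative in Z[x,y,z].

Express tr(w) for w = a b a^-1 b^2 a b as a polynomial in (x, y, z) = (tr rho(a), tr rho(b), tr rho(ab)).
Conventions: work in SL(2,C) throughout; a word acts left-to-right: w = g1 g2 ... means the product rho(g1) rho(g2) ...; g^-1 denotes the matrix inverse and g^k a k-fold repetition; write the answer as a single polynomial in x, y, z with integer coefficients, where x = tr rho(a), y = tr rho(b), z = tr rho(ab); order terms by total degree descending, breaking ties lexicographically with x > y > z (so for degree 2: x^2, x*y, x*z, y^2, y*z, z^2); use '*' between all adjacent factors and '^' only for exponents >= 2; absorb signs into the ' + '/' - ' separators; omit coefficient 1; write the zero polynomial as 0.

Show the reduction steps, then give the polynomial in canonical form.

x*y^2*z^2 - x^2*y*z - y*z^3 - x*y^2 + 2*y*z + x

so tr(a b a b) = tr(a b)*tr(a b) - tr(1)   [split at repeated a] = z^2 - 2
so tr(a b a) = tr(a)*tr(b a) - tr(b) = x*z - y
tr(a b a b^2) = tr(b)*tr(a b a b) - tr(a b a) = y*z^2 - x*z - y
tr(b^2 a b a b) = tr(b)*tr(a b a b^2) - tr(a b a b) = y^2*z^2 - x*y*z - y^2 - z^2 + 2
so tr(a b a b a b) = tr(a b)*tr(a b a b) - tr(a^-1 b^-1)   [split at repeated a] = z^3 - 3*z
tr(b a b) = tr(b)*tr(a b) - tr(a) = y*z - x
tr(a b a b a) = tr(a)*tr(b a b a) - tr(b a b) = x*z^2 - y*z - x
so tr(b^2 a b a b a) = tr(b)*tr(a b a b a b) - tr(a b a b a) = y*z^3 - x*z^2 - 2*y*z + x
so tr(a b a^-1 b^2 a b) = tr(b^2 a b a b)*tr(a) - tr(b^2 a b a b a) = x*y^2*z^2 - x^2*y*z - y*z^3 - x*y^2 + 2*y*z + x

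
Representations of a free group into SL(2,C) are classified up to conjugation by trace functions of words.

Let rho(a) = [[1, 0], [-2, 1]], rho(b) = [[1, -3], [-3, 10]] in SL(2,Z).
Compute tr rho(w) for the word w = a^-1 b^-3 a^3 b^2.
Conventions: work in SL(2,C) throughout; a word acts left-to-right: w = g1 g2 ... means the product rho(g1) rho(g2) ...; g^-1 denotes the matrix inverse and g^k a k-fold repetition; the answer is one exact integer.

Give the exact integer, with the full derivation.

rho(a^-1) = [[1, 0], [2, 1]]
... * rho(b^-1) = [[10, 3], [3, 1]]  ->  [[10, 3], [23, 7]]
... * rho(b^-1) = [[10, 3], [3, 1]]  ->  [[109, 33], [251, 76]]
... * rho(b^-1) = [[10, 3], [3, 1]]  ->  [[1189, 360], [2738, 829]]
... * rho(a) = [[1, 0], [-2, 1]]  ->  [[469, 360], [1080, 829]]
... * rho(a) = [[1, 0], [-2, 1]]  ->  [[-251, 360], [-578, 829]]
... * rho(a) = [[1, 0], [-2, 1]]  ->  [[-971, 360], [-2236, 829]]
... * rho(b) = [[1, -3], [-3, 10]]  ->  [[-2051, 6513], [-4723, 14998]]
... * rho(b) = [[1, -3], [-3, 10]]  ->  [[-21590, 71283], [-49717, 164149]]
tr = -21590 + 164149 = 142559

142559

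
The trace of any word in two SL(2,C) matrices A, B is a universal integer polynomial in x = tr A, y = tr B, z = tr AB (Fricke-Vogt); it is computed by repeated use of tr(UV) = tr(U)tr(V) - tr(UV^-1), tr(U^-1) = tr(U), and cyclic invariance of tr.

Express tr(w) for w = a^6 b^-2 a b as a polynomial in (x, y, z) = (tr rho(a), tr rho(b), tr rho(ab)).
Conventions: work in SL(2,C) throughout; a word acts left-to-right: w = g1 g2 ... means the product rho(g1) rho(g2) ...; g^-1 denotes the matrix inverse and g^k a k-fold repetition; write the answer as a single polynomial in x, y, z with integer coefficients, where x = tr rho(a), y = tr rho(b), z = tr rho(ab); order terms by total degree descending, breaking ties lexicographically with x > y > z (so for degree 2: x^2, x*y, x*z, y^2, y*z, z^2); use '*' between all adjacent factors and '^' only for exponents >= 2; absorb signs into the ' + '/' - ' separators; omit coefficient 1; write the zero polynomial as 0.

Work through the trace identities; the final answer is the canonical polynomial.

x^6*y^2*z - x^5*y^3 - x^5*y*z^2 - x^6*z - 4*x^4*y^2*z + 2*x^5*y + 4*x^3*y^3 + 4*x^3*y*z^2 + 5*x^4*z + 3*x^2*y^2*z - 9*x^3*y - 3*x*y^3 - 3*x*y*z^2 - 6*x^2*z + 8*x*y + z

trace(a b a) = trace(a) * trace(b a) - trace(b)  (reduce the a square) = x*z - y
trace(a b a^2) = trace(a) * trace(a b a) - trace(a b)  (reduce the a square) = x^2*z - x*y - z
apply: trace(a^2 b a^2) = trace(a) * trace(a b a^2) - trace(a b a)  (reduce the a square) = x^3*z - x^2*y - 2*x*z + y
trace(a^3 b a^2) = trace(a) * trace(a^2 b a^2) - trace(a^2 b a)  (reduce the a square) = x^4*z - x^3*y - 3*x^2*z + 2*x*y + z
use: trace(b a^6) = trace(a) * trace(a^3 b a^2) - trace(a^3 b a)  (reduce the a square) = x^5*z - x^4*y - 4*x^3*z + 3*x^2*y + 3*x*z - y
apply: trace(a b a^6) = trace(a) * trace(b a^6) - trace(b a^5)  (reduce the a square) = x^6*z - x^5*y - 5*x^4*z + 4*x^3*y + 6*x^2*z - 3*x*y - z
trace(b a b a) = trace(b a) * trace(b a) - trace(1)  (split on b) = z^2 - 2
trace(b a b) = trace(b) * trace(a b) - trace(a)  (reduce the b square) = y*z - x
trace(a b a b a) = trace(a) * trace(b a b a) - trace(b a b)  (reduce the a square) = x*z^2 - y*z - x
apply: trace(a b a b a^2) = trace(a) * trace(a b a b a) - trace(a b a b)  (reduce the a square) = x^2*z^2 - x*y*z - x^2 - z^2 + 2
use: trace(a^3 b a b a) = trace(a) * trace(a b a b a^2) - trace(a b a b a)  (reduce the a square) = x^3*z^2 - x^2*y*z - x^3 - 2*x*z^2 + y*z + 3*x
trace(a^2 b a b a^3) = trace(a) * trace(a^3 b a b a) - trace(a^3 b a b)  (reduce the a square) = x^4*z^2 - x^3*y*z - x^4 - 3*x^2*z^2 + 2*x*y*z + 4*x^2 + z^2 - 2
use: trace(a b a^6 b) = trace(a) * trace(a^2 b a b a^3) - trace(a^2 b a b a^2)  (reduce the a square) = x^5*z^2 - x^4*y*z - x^5 - 4*x^3*z^2 + 3*x^2*y*z + 5*x^3 + 3*x*z^2 - y*z - 5*x
use: trace(b^-1 a b a^6) = trace(a b a^6) * trace(b) - trace(a b a^6 b)  (eliminate b^-1) = x^6*y*z - x^5*y^2 - x^5*z^2 - 4*x^4*y*z + x^5 + 4*x^3*y^2 + 4*x^3*z^2 + 3*x^2*y*z - 5*x^3 - 3*x*y^2 - 3*x*z^2 + 5*x
use: trace(a^6 b^-2 a b) = trace(b^-1 a b a^6) * trace(b) - trace(b^-1 a b a^6 b)  (eliminate b^-1) = x^6*y^2*z - x^5*y^3 - x^5*y*z^2 - x^6*z - 4*x^4*y^2*z + 2*x^5*y + 4*x^3*y^3 + 4*x^3*y*z^2 + 5*x^4*z + 3*x^2*y^2*z - 9*x^3*y - 3*x*y^3 - 3*x*y*z^2 - 6*x^2*z + 8*x*y + z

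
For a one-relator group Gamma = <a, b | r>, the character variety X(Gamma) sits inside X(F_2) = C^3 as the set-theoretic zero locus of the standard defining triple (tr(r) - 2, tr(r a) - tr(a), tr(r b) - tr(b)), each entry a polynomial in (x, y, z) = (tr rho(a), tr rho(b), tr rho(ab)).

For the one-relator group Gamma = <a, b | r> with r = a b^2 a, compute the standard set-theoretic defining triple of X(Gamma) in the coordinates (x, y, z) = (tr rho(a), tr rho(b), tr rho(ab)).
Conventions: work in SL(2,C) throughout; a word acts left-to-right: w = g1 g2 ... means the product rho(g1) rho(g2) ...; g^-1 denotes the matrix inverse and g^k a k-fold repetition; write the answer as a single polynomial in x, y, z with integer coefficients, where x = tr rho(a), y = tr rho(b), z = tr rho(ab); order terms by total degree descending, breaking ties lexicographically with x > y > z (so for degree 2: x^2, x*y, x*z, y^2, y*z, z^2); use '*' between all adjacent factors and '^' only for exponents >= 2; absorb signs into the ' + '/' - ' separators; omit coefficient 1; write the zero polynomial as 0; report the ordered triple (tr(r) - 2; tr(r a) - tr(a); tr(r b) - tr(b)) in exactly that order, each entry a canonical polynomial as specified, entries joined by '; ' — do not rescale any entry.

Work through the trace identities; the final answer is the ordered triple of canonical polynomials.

trace(b^2 a) = trace(b) trace(a b) - trace(a) = y*z - x
trace(b^2) = trace(b) trace(b) - trace(1) = y^2 - 2
next, trace(a b^2 a) = trace(a) trace(b^2 a) - trace(b^2) = x*y*z - x^2 - y^2 + 2
trace(b a^2) = trace(a) trace(b a) - trace(b)  (reduce the a square) = x*z - y
and trace(a^3 b) = trace(a) trace(b a^2) - trace(b a)  (reduce the a square) = x^2*z - x*y - z
next, trace(a^2) = trace(a) trace(a) - trace(1)  (reduce the a square) = x^2 - 2
and trace(a^3) = trace(a) trace(a^2) - trace(a)  (reduce the a square) = x^3 - 3*x
trace(a b^2 a^2) = trace(b) trace(a^3 b) - trace(a^3)  (reduce the b square) = x^2*y*z - x^3 - x*y^2 - y*z + 3*x
and trace(a b a b) = trace(a b) trace(a b) - trace(1)  (split on a) = z^2 - 2
next, trace(a b^2 a b) = trace(b) trace(a b a b) - trace(a b a)  (reduce the b square) = y*z^2 - x*z - y
assemble the triple (trace(r) - 2; trace(r a) - x; trace(r b) - y)

x*y*z - x^2 - y^2; x^2*y*z - x^3 - x*y^2 - y*z + 2*x; y*z^2 - x*z - 2*y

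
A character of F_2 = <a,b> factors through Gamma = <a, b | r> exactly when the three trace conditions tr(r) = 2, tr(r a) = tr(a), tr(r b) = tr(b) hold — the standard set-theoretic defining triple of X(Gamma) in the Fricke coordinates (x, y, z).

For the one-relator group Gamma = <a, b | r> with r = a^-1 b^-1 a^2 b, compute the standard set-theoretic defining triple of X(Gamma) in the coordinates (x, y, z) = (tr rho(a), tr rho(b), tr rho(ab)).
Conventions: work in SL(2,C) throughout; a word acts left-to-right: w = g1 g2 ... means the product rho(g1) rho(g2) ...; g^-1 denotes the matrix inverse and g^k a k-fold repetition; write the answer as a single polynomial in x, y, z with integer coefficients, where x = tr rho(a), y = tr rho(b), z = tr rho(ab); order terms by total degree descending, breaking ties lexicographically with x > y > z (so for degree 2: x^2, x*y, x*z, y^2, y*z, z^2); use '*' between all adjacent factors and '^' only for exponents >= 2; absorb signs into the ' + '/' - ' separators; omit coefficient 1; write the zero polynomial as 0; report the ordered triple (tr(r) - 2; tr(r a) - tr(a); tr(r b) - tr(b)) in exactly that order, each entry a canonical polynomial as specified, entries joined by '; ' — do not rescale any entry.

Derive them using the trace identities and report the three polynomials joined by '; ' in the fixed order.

trace(a^2 b) = trace(a) trace(b a) - trace(b)   [square of a] = x*z - y
apply: trace(a^2) = trace(a) trace(a) - trace(1)   [square of a] = x^2 - 2
use: trace(b a^2 b) = trace(b) trace(a^2 b) - trace(a^2)   [square of b] = x*y*z - x^2 - y^2 + 2
use: trace(b a b a) = trace(a b) trace(a b) - trace(1)   [split at a repeated a] = z^2 - 2
use: trace(b a b) = trace(b) trace(a b) - trace(a)   [square of b] = y*z - x
apply: trace(b a^2 b a) = trace(a) trace(b a b a) - trace(b a b)   [square of a] = x*z^2 - y*z - x
trace(a^2 b a^-1 b) = trace(b a^2 b) trace(a) - trace(b a^2 b a)   [inverse elimination on a] = x^2*y*z - x^3 - x*y^2 - x*z^2 + y*z + 3*x
trace(a^-1 b^-1 a^2 b) = trace(a^2 b a^-1) trace(b) - trace(a^2 b a^-1 b)   [inverse elimination on b] = -x^2*y*z + x^3 + x*y^2 + x*z^2 - 3*x
trace(a^2 b^2 a) = trace(a) trace(a b^2 a) - trace(a b^2)  (reduce the a square) = x^2*y*z - x^3 - x*y^2 - y*z + 3*x
trace(b^2 a b a) = trace(b) trace(a b a b) - trace(a b a)  (reduce the b square) = y*z^2 - x*z - y
apply: trace(b^2 a b) = trace(b) trace(a b^2) - trace(a b)  (reduce the b square) = y^2*z - x*y - z
trace(a^2 b^2 a b) = trace(a) trace(b^2 a b a) - trace(b^2 a b)  (reduce the a square) = x*y*z^2 - x^2*z - y^2*z + z
trace(b^-1 a^2 b^2 a) = trace(a^2 b^2 a) trace(b) - trace(a^2 b^2 a b)  (eliminate b^-1) = x^2*y^2*z - x^3*y - x*y^3 - x*y*z^2 + x^2*z + 3*x*y - z
trace(a^-1 b^-1 a^2 b^2) = trace(b^-1 a^2 b^2) trace(a) - trace(b^-1 a^2 b^2 a)  (eliminate a^-1) = -x^2*y^2*z + x^3*y + x*y^3 + x*y*z^2 - 4*x*y + z
assemble the triple (trace(r) - 2; trace(r a) - x; trace(r b) - y)

-x^2*y*z + x^3 + x*y^2 + x*z^2 - 3*x - 2; x^2 - x - 2; -x^2*y^2*z + x^3*y + x*y^3 + x*y*z^2 - 4*x*y - y + z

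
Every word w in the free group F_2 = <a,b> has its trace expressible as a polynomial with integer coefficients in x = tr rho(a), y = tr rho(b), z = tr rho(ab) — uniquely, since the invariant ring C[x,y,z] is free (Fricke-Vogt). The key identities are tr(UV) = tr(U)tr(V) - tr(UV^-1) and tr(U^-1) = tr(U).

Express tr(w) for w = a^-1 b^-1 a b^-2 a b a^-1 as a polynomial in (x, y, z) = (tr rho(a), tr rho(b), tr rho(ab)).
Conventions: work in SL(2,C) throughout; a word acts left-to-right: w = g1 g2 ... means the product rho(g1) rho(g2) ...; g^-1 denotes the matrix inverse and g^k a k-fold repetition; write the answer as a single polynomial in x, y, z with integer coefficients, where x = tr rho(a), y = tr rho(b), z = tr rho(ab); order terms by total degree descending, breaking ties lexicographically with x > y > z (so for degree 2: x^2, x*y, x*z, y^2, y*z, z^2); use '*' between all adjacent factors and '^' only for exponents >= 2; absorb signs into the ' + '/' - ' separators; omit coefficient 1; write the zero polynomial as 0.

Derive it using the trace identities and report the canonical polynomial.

-x^3*y^3*z + x^4*y^2 + x^2*y^4 + 2*x^2*y^2*z^2 - x*y^3*z - x*y*z^3 - x^4 - 5*x^2*y^2 - x^2*z^2 + 4*x*y*z + 4*x^2 + y^2 - 2

tr(a^2 b) = tr(a) * tr(b a) - tr(b)  (reduce the a square) = x*z - y
next, tr(a^2) = tr(a) * tr(a) - tr(1)  (reduce the a square) = x^2 - 2
and tr(b a^2 b) = tr(b) * tr(a^2 b) - tr(a^2)  (reduce the b square) = x*y*z - x^2 - y^2 + 2
and tr(b a b a) = tr(b a) * tr(b a) - tr(1)  (split on b) = z^2 - 2
tr(b a b) = tr(b) * tr(a b) - tr(a)  (reduce the b square) = y*z - x
and tr(b a^2 b a) = tr(a) * tr(b a b a) - tr(b a b)  (reduce the a square) = x*z^2 - y*z - x
tr(a b a^-1 b a) = tr(b a^2 b) * tr(a) - tr(b a^2 b a)  (eliminate a^-1) = x^2*y*z - x^3 - x*y^2 - x*z^2 + y*z + 3*x
next, tr(b a b a b) = tr(b) * tr(a b a b) - tr(a b a)  (reduce the b square) = y*z^2 - x*z - y
tr(b a b a b a) = tr(a b) * tr(a b a b) - tr(a^-1 b^-1)  (split on a) = z^3 - 3*z
tr(a b a^-1 b a b) = tr(b a b a b) * tr(a) - tr(b a b a b a)  (eliminate a^-1) = x*y*z^2 - x^2*z - z^3 - x*y + 3*z
tr(a b^-1 a b a^-1 b) = tr(a b a^-1 b a) * tr(b) - tr(a b a^-1 b a b)  (eliminate b^-1) = x^2*y^2*z - x^3*y - x*y^3 - 2*x*y*z^2 + x^2*z + y^2*z + z^3 + 4*x*y - 3*z
tr(a b a^-1 b^-1 a b^-1) = tr(a b^-1 a b a^-1) * tr(b) - tr(a b^-1 a b a^-1 b)  (eliminate b^-1) = -x^2*y^2*z + x^3*y + x*y^3 + 2*x*y*z^2 - x^2*z - y^2*z - z^3 - 3*x*y + 3*z
next, tr(a^2 b a) = tr(a) * tr(b a^2) - tr(b a)  (reduce the a square) = x^2*z - x*y - z
and tr(b^-1 a^2 b a) = tr(a^2 b a) * tr(b) - tr(a^2 b a b)  (eliminate b^-1) = x^2*y*z - x*y^2 - x*z^2 + x
tr(a b a^-1 b^-1 a) = tr(b^-1 a^2 b) * tr(a) - tr(b^-1 a^2 b a)  (eliminate a^-1) = -x^2*y*z + x^3 + x*y^2 + x*z^2 - 3*x
tr(a^-1 b^-1 a b^-2 a b) = tr(a b a^-1 b^-1 a b^-1) * tr(b) - tr(a b a^-1 b^-1 a)  (eliminate b^-1) = -x^2*y^3*z + x^3*y^2 + x*y^4 + 2*x*y^2*z^2 - y^3*z - y*z^3 - x^3 - 4*x*y^2 - x*z^2 + 3*y*z + 3*x
tr(a^2 b^-1) = tr(a^2) * tr(b) - tr(a^2 b)  (eliminate b^-1) = x^2*y - x*z - y
tr(a b^-2 a) = tr(a^2 b^-1) * tr(b) - tr(a^2)  (eliminate b^-1) = x^2*y^2 - x*y*z - x^2 - y^2 + 2
tr(a^-1 b^-1 a b^-2 a b a^-1) = tr(a^-1 b^-1 a b^-2 a b) * tr(a) - tr(a^-1 b^-1 a b^-2 a b a)  (eliminate a^-1) = -x^3*y^3*z + x^4*y^2 + x^2*y^4 + 2*x^2*y^2*z^2 - x*y^3*z - x*y*z^3 - x^4 - 5*x^2*y^2 - x^2*z^2 + 4*x*y*z + 4*x^2 + y^2 - 2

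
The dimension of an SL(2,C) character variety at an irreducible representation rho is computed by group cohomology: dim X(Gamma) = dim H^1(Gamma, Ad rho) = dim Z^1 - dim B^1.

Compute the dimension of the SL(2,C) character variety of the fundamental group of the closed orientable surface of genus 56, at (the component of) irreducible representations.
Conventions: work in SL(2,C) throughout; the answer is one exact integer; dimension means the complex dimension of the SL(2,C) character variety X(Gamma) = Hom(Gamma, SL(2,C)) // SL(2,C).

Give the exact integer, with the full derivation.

Gamma = pi_1(Sigma_56) = < a_1, b_1, ..., a_56, b_56 | prod [a_i, b_i] > has 2g = 112 generators and 1 relator.
Before the relator condition, cocycle space has dim 3*112 = 336.
H^2 = coker(d_2) is dual to H^0 = 0 at irreducible rho (Poincare duality), so d_2 is onto: dim Z^1 = 333.
As always at irreducible rho, dim B^1 = 3.
Hence dim X = 333 - 3 = 330.

330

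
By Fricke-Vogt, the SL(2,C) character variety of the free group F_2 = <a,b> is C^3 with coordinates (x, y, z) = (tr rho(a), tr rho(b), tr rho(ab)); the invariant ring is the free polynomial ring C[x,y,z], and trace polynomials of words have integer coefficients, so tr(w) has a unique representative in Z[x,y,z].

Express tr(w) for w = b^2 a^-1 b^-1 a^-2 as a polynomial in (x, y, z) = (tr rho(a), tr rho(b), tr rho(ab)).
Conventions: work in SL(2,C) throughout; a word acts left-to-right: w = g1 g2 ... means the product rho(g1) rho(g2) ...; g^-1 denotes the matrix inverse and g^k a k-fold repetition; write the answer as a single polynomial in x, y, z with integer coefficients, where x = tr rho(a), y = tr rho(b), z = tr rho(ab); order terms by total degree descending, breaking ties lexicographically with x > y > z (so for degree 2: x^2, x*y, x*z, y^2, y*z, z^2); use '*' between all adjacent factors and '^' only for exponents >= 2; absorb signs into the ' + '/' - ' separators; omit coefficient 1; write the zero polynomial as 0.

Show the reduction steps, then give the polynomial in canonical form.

x^2*y^2*z - x*y^3 - x*y*z^2 - x^2*z + 2*x*y + z

trace(a^-1 b) = trace(b)*trace(a) - trace(b a)  (eliminate a^-1) = x*y - z
reduce: trace(a^2 b) = trace(a)*trace(b a) - trace(b)  (reduce the a square) = x*z - y
trace(a^2) = trace(a)*trace(a) - trace(1)  (reduce the a square) = x^2 - 2
so trace(a b^2 a) = trace(b)*trace(a^2 b) - trace(a^2)  (reduce the b square) = x*y*z - x^2 - y^2 + 2
reduce: trace(a b a b) = trace(b a)*trace(b a) - trace(1)  (split on b) = z^2 - 2
trace(a b^2 a b) = trace(b)*trace(a b a b) - trace(a b a)  (reduce the b square) = y*z^2 - x*z - y
trace(b^2 a b^-1 a) = trace(a b^2 a)*trace(b) - trace(a b^2 a b)  (eliminate b^-1) = x*y^2*z - x^2*y - y^3 - y*z^2 + x*z + 3*y
trace(b^-1 a^-1 b^2 a) = trace(b^2 a b^-1)*trace(a) - trace(b^2 a b^-1 a)  (eliminate a^-1) = -x*y^2*z + x^2*y + y^3 + y*z^2 - 3*y
reduce: trace(a^-1 b^2 a^-1 b^-1) = trace(b^-1 a^-1 b^2)*trace(a) - trace(b^-1 a^-1 b^2 a)  (eliminate a^-1) = x*y^2*z - y^3 - y*z^2 - x*z + 3*y
trace(b^2 a^-1 b^-1 a^-2) = trace(a^-1 b^2 a^-1 b^-1)*trace(a) - trace(a^-1 b^2 a^-1 b^-1 a)  (eliminate a^-1) = x^2*y^2*z - x*y^3 - x*y*z^2 - x^2*z + 2*x*y + z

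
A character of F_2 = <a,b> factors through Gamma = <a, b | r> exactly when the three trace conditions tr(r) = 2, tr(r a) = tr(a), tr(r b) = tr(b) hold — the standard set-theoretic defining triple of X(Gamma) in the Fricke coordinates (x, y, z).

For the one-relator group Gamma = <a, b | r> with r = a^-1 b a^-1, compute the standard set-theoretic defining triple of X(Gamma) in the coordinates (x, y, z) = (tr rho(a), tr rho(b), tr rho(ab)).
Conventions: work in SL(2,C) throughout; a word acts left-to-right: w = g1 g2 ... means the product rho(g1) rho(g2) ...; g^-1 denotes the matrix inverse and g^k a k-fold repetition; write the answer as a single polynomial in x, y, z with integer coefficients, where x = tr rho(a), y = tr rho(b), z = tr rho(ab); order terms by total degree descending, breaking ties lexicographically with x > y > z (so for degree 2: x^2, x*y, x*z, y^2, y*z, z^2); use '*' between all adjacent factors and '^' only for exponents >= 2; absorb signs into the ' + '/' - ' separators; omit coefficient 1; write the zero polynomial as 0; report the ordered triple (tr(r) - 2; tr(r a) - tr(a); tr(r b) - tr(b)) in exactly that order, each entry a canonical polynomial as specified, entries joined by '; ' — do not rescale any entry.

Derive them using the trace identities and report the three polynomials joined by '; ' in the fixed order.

trace(a^-1 b) = trace(b) trace(a) - trace(b a)   [inverse elimination on a] = x*y - z
trace(a^-1 b a^-1) = trace(a^-1 b) trace(a) - trace(a^-1 b a)   [inverse elimination on a] = x^2*y - x*z - y
trace(b^2) = trace(b) trace(b) - trace(1) = y^2 - 2
trace(b^2 a) = trace(b) trace(a b) - trace(a) = y*z - x
trace(b a^-1 b) = trace(b^2) trace(a) - trace(b^2 a) = x*y^2 - y*z - x
trace(b a b a) = trace(a b) trace(a b) - trace(1) = z^2 - 2
trace(b a^-1 b a) = trace(b a b) trace(a) - trace(b a b a) = x*y*z - x^2 - z^2 + 2
trace(a^-1 b a^-1 b) = trace(b a^-1 b) trace(a) - trace(b a^-1 b a) = x^2*y^2 - 2*x*y*z + z^2 - 2
assemble the triple (trace(r) - 2; trace(r a) - x; trace(r b) - y)

x^2*y - x*z - y - 2; x*y - x - z; x^2*y^2 - 2*x*y*z + z^2 - y - 2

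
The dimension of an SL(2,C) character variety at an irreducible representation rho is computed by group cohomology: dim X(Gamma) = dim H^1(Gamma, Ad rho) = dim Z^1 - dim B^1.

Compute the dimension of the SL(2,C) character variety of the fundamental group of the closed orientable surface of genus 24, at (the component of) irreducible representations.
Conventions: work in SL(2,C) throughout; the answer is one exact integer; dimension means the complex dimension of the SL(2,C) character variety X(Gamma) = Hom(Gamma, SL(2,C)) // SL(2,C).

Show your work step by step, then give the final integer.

138

Gamma = pi_1(Sigma_24) = < a_1, b_1, ..., a_24, b_24 | prod [a_i, b_i] > has 2g = 48 generators and 1 relator.
Unconstrained cocycle data is one sl_2 vector per generator (144 dimensions), cut by the relator condition d_2(z) = 0.
H^2 = coker(d_2) is dual to H^0 = 0 at irreducible rho (Poincare duality), so d_2 is onto: dim Z^1 = 141.
dim B^1 = 3 (coboundaries, injective at irreducible rho).
dim X = dim H^1 = 141 - 3 = 138.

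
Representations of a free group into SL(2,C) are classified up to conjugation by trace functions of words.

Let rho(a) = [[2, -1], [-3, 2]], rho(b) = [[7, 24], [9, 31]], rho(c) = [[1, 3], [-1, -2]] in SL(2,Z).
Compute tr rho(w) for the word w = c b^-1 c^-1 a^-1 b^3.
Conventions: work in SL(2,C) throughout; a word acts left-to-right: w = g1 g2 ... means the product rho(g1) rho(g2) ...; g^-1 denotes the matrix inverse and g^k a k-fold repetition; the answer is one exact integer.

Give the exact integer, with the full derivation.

12366850

rho(c) = [[1, 3], [-1, -2]]
... * rho(b^-1) = [[31, -24], [-9, 7]]  ->  [[4, -3], [-13, 10]]
... * rho(c^-1) = [[-2, -3], [1, 1]]  ->  [[-11, -15], [36, 49]]
... * rho(a^-1) = [[2, 1], [3, 2]]  ->  [[-67, -41], [219, 134]]
... * rho(b) = [[7, 24], [9, 31]]  ->  [[-838, -2879], [2739, 9410]]
... * rho(b) = [[7, 24], [9, 31]]  ->  [[-31777, -109361], [103863, 357446]]
... * rho(b) = [[7, 24], [9, 31]]  ->  [[-1206688, -4152839], [3944055, 13573538]]
tr = -1206688 + 13573538 = 12366850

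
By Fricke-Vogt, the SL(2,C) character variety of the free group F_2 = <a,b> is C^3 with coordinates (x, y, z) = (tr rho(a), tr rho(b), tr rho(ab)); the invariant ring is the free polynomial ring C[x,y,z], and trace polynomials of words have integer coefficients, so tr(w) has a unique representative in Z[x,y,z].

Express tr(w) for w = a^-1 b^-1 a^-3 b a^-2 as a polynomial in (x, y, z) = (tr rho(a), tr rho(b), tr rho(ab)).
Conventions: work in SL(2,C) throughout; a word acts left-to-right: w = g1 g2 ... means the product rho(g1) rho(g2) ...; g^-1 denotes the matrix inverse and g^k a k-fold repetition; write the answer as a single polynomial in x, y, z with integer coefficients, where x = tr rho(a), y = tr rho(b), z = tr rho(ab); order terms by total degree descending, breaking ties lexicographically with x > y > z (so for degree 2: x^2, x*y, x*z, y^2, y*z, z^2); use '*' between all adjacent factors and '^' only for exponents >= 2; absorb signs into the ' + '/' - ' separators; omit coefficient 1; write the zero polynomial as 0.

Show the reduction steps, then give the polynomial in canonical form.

tr(a^-1) = tr(a) = x
tr(a b a) = tr(a)*tr(b a) - tr(b) = x*z - y
tr(a b a b) = tr(a b)*tr(a b) - tr(1) = z^2 - 2
tr(b^-1 a b a) = tr(a b a)*tr(b) - tr(a b a b) = x*y*z - y^2 - z^2 + 2
tr(b a^-1 b^-1 a) = tr(b^-1 a b)*tr(a) - tr(b^-1 a b a) = -x*y*z + x^2 + y^2 + z^2 - 2
tr(a^-1 b^-1 a^-1 b) = tr(b a^-1 b^-1)*tr(a) - tr(b a^-1 b^-1 a) = x*y*z - y^2 - z^2 + 2
tr(b a^-2 b^-1 a^-1) = tr(a^-1 b^-1 a^-1 b)*tr(a) - tr(a^-1 b^-1 a^-1 b a) = x^2*y*z - x*y^2 - x*z^2 + x
tr(a^-2) = tr(a^-1)*tr(a) - tr(1) = x^2 - 2
tr(b a^-2 b^-1 a^-2) = tr(b a^-2 b^-1 a^-1)*tr(a) - tr(b a^-2 b^-1) = x^3*y*z - x^2*y^2 - x^2*z^2 + 2
tr(a^-2 b^-1 a^-3 b) = tr(b a^-2 b^-1 a^-2)*tr(a) - tr(b a^-2 b^-1 a^-1) = x^4*y*z - x^3*y^2 - x^3*z^2 - x^2*y*z + x*y^2 + x*z^2 + x
tr(b^-1 a^-2 b a) = tr(b a b^-1 a^-1)*tr(a) - tr(b a b^-1) = -x^2*y*z + x^3 + x*y^2 + x*z^2 - 3*x
tr(b a^-1 b^-1 a^-2) = tr(b^-1 a^-2 b)*tr(a) - tr(b^-1 a^-2 b a) = x^2*y*z - x*y^2 - x*z^2 + x
tr(a^-1 b^-1 a^-3 b) = tr(b a^-1 b^-1 a^-2)*tr(a) - tr(b a^-1 b^-1 a^-1) = x^3*y*z - x^2*y^2 - x^2*z^2 - x*y*z + x^2 + y^2 + z^2 - 2
tr(a^-1 b^-1 a^-3 b a^-2) = tr(a^-2 b^-1 a^-3 b)*tr(a) - tr(a^-2 b^-1 a^-3 b a) = x^5*y*z - x^4*y^2 - x^4*z^2 - 2*x^3*y*z + 2*x^2*y^2 + 2*x^2*z^2 + x*y*z - y^2 - z^2 + 2

x^5*y*z - x^4*y^2 - x^4*z^2 - 2*x^3*y*z + 2*x^2*y^2 + 2*x^2*z^2 + x*y*z - y^2 - z^2 + 2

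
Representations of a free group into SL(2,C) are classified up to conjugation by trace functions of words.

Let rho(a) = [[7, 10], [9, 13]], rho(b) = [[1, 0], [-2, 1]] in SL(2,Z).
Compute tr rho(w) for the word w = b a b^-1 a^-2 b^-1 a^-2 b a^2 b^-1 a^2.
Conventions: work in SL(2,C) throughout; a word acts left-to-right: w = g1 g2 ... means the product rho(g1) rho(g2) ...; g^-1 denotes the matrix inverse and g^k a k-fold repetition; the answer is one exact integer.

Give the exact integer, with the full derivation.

25600040

rho(b) = [[1, 0], [-2, 1]]
... * rho(a) = [[7, 10], [9, 13]]  ->  [[7, 10], [-5, -7]]
... * rho(b^-1) = [[1, 0], [2, 1]]  ->  [[27, 10], [-19, -7]]
... * rho(a^-1) = [[13, -10], [-9, 7]]  ->  [[261, -200], [-184, 141]]
... * rho(a^-1) = [[13, -10], [-9, 7]]  ->  [[5193, -4010], [-3661, 2827]]
... * rho(b^-1) = [[1, 0], [2, 1]]  ->  [[-2827, -4010], [1993, 2827]]
... * rho(a^-1) = [[13, -10], [-9, 7]]  ->  [[-661, 200], [466, -141]]
... * rho(a^-1) = [[13, -10], [-9, 7]]  ->  [[-10393, 8010], [7327, -5647]]
... * rho(b) = [[1, 0], [-2, 1]]  ->  [[-26413, 8010], [18621, -5647]]
... * rho(a) = [[7, 10], [9, 13]]  ->  [[-112801, -160000], [79524, 112799]]
... * rho(a) = [[7, 10], [9, 13]]  ->  [[-2229607, -3208010], [1571859, 2261627]]
... * rho(b^-1) = [[1, 0], [2, 1]]  ->  [[-8645627, -3208010], [6095113, 2261627]]
... * rho(a) = [[7, 10], [9, 13]]  ->  [[-89391479, -128160400], [63020434, 90352281]]
... * rho(a) = [[7, 10], [9, 13]]  ->  [[-1779183953, -2559999990], [1254313567, 1804783993]]
tr = -1779183953 + 1804783993 = 25600040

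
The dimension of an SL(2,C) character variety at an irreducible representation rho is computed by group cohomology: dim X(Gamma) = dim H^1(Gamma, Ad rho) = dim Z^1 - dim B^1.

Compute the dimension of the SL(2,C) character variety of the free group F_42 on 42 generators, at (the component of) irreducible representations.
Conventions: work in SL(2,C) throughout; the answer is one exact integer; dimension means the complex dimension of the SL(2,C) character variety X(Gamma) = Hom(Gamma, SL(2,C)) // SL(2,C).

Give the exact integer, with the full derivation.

Gamma = F_42 has 42 generators and no relators.
A cocycle picks one sl_2 vector per generator freely, giving dim Z^1 = 3*42 = 126.
dim B^1 = 3: the coboundary map is injective because an irreducible image has centralizer 0 in sl_2.
Therefore dim X = 126 - 3 = 123.

123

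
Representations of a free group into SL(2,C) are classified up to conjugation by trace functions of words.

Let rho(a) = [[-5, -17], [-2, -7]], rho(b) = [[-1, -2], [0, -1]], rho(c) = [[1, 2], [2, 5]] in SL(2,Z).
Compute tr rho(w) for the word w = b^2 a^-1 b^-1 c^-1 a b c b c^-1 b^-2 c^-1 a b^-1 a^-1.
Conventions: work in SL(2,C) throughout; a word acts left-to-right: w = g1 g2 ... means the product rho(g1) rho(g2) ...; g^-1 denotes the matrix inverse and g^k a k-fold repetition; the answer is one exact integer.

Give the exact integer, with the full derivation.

-2387106

rho(b) = [[-1, -2], [0, -1]]
... * rho(b) = [[-1, -2], [0, -1]]  ->  [[1, 4], [0, 1]]
... * rho(a^-1) = [[-7, 17], [2, -5]]  ->  [[1, -3], [2, -5]]
... * rho(b^-1) = [[-1, 2], [0, -1]]  ->  [[-1, 5], [-2, 9]]
... * rho(c^-1) = [[5, -2], [-2, 1]]  ->  [[-15, 7], [-28, 13]]
... * rho(a) = [[-5, -17], [-2, -7]]  ->  [[61, 206], [114, 385]]
... * rho(b) = [[-1, -2], [0, -1]]  ->  [[-61, -328], [-114, -613]]
... * rho(c) = [[1, 2], [2, 5]]  ->  [[-717, -1762], [-1340, -3293]]
... * rho(b) = [[-1, -2], [0, -1]]  ->  [[717, 3196], [1340, 5973]]
... * rho(c^-1) = [[5, -2], [-2, 1]]  ->  [[-2807, 1762], [-5246, 3293]]
... * rho(b^-1) = [[-1, 2], [0, -1]]  ->  [[2807, -7376], [5246, -13785]]
... * rho(b^-1) = [[-1, 2], [0, -1]]  ->  [[-2807, 12990], [-5246, 24277]]
... * rho(c^-1) = [[5, -2], [-2, 1]]  ->  [[-40015, 18604], [-74784, 34769]]
... * rho(a) = [[-5, -17], [-2, -7]]  ->  [[162867, 550027], [304382, 1027945]]
... * rho(b^-1) = [[-1, 2], [0, -1]]  ->  [[-162867, -224293], [-304382, -419181]]
... * rho(a^-1) = [[-7, 17], [2, -5]]  ->  [[691483, -1647274], [1292312, -3078589]]
tr = 691483 + -3078589 = -2387106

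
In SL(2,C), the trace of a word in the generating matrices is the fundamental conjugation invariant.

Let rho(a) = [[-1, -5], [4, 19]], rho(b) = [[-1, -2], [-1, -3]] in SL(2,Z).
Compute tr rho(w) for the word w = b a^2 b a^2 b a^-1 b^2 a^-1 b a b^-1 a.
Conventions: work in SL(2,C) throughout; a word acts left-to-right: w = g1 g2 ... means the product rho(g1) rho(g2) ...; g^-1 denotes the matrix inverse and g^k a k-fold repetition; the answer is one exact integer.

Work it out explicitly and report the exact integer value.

-215507773004

rho(b) = [[-1, -2], [-1, -3]]
... * rho(a) = [[-1, -5], [4, 19]]  ->  [[-7, -33], [-11, -52]]
... * rho(a) = [[-1, -5], [4, 19]]  ->  [[-125, -592], [-197, -933]]
... * rho(b) = [[-1, -2], [-1, -3]]  ->  [[717, 2026], [1130, 3193]]
... * rho(a) = [[-1, -5], [4, 19]]  ->  [[7387, 34909], [11642, 55017]]
... * rho(a) = [[-1, -5], [4, 19]]  ->  [[132249, 626336], [208426, 987113]]
... * rho(b) = [[-1, -2], [-1, -3]]  ->  [[-758585, -2143506], [-1195539, -3378191]]
... * rho(a^-1) = [[19, 5], [-4, -1]]  ->  [[-5839091, -1649419], [-9202477, -2599504]]
... * rho(b) = [[-1, -2], [-1, -3]]  ->  [[7488510, 16626439], [11801981, 26203466]]
... * rho(b) = [[-1, -2], [-1, -3]]  ->  [[-24114949, -64856337], [-38005447, -102214360]]
... * rho(a^-1) = [[19, 5], [-4, -1]]  ->  [[-198758683, -55718408], [-313246053, -87812875]]
... * rho(b) = [[-1, -2], [-1, -3]]  ->  [[254477091, 564672590], [401058928, 889930731]]
... * rho(a) = [[-1, -5], [4, 19]]  ->  [[2004213269, 9456393755], [3158663996, 14903389249]]
... * rho(b^-1) = [[-3, 2], [1, -1]]  ->  [[3443753948, -5447967217], [5427397261, -8586061257]]
... * rho(a) = [[-1, -5], [4, 19]]  ->  [[-25235622816, -120730146863], [-39771642289, -190272150188]]
tr = -25235622816 + -190272150188 = -215507773004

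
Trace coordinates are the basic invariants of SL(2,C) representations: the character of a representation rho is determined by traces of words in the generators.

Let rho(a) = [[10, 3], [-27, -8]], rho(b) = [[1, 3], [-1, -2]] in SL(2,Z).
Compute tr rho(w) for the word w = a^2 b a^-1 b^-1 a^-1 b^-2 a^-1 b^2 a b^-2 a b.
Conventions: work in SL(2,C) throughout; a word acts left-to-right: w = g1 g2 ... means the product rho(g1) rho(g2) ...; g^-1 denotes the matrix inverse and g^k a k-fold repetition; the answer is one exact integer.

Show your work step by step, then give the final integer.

-70365750280

rho(a) = [[10, 3], [-27, -8]]
... * rho(a) = [[10, 3], [-27, -8]]  ->  [[19, 6], [-54, -17]]
... * rho(b) = [[1, 3], [-1, -2]]  ->  [[13, 45], [-37, -128]]
... * rho(a^-1) = [[-8, -3], [27, 10]]  ->  [[1111, 411], [-3160, -1169]]
... * rho(b^-1) = [[-2, -3], [1, 1]]  ->  [[-1811, -2922], [5151, 8311]]
... * rho(a^-1) = [[-8, -3], [27, 10]]  ->  [[-64406, -23787], [183189, 67657]]
... * rho(b^-1) = [[-2, -3], [1, 1]]  ->  [[105025, 169431], [-298721, -481910]]
... * rho(b^-1) = [[-2, -3], [1, 1]]  ->  [[-40619, -145644], [115532, 414253]]
... * rho(a^-1) = [[-8, -3], [27, 10]]  ->  [[-3607436, -1334583], [10260575, 3795934]]
... * rho(b) = [[1, 3], [-1, -2]]  ->  [[-2272853, -8153142], [6464641, 23189857]]
... * rho(b) = [[1, 3], [-1, -2]]  ->  [[5880289, 9487725], [-16725216, -26985791]]
... * rho(a) = [[10, 3], [-27, -8]]  ->  [[-197365685, -58260933], [561364197, 165710680]]
... * rho(b^-1) = [[-2, -3], [1, 1]]  ->  [[336470437, 533836122], [-957017714, -1518381911]]
... * rho(b^-1) = [[-2, -3], [1, 1]]  ->  [[-139104752, -475575189], [395653517, 1352671231]]
... * rho(a) = [[10, 3], [-27, -8]]  ->  [[11449482583, 3387287256], [-32565588067, -9634409297]]
... * rho(b) = [[1, 3], [-1, -2]]  ->  [[8062195327, 27573873237], [-22931178770, -78427945607]]
tr = 8062195327 + -78427945607 = -70365750280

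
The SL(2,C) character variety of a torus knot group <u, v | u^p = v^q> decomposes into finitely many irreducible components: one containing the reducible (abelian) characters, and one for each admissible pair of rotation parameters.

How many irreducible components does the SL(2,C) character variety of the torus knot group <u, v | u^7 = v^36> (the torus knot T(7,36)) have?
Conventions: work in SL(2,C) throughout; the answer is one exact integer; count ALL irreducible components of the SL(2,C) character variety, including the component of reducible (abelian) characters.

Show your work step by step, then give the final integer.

106

For T(7,36): irreducibility forces the central element u^7 = v^36 to one of +I, -I.
So on each irreducible component the traces are pinned: tr(u) = 2*cos(pi*alpha/7) with 1 <= alpha <= 6, tr(v) = 2*cos(pi*beta/36) with 1 <= beta <= 35.
The two central values (-1)^alpha I and (-1)^beta I must be the same matrix, so alpha and beta share a parity.
Enumerate parity-matched pairs: 3*18 odd-odd plus 3*17 even-even gives 105.
components with irreducible characters: 105; plus the single component of reducible (abelian) characters: total 106.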